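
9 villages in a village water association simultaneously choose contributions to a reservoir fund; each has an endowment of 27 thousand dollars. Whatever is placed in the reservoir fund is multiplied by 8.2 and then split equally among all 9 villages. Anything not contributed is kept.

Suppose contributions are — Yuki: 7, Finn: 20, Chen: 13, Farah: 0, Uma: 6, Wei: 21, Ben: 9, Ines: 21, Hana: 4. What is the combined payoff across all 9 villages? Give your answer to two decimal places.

Total contributed: 7 + 20 + 13 + 0 + 6 + 21 + 9 + 21 + 4 = 101; total kept: 9 × 27 − 101 = 142.
The reservoir fund pays out 8.2 × 101 = 828.20 in aggregate.
Group total = 142 + 828.20 = 970.20.

970.20 thousand dollars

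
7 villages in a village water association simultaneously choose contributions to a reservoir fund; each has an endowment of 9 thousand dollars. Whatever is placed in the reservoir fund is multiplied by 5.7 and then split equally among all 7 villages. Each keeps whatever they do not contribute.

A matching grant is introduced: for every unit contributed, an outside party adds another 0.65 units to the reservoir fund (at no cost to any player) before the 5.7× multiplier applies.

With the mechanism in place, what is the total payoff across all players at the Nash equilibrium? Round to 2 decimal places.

592.52 thousand dollars

Under the mechanism each unit contributed yields 5.7 × 1.65 / 7 = 1.3436 back to its contributor per unit of net cost, which exceeds 1, making full contribution the dominant choice for everyone.
So the Nash equilibrium is full contribution by all 7; the group earns 5.7 × 1.65 × 63 = 592.52.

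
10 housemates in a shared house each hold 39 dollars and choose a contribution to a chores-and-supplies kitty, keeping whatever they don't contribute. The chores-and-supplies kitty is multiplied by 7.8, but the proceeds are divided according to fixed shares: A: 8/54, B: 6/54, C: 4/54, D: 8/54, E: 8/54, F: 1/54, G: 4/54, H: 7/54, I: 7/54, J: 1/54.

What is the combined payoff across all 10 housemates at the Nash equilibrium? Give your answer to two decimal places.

1716.00 dollars

Each unit j contributes comes back to j as 7.8 × (j's share), so j prefers to contribute only if that share exceeds 1/7.8 = 0.1282; otherwise keeping the unit dominates.
A, D, E, H and I are above the threshold, contributing 39 each; the remaining 5 contribute 0. Total contributed: 195.
The chores-and-supplies kitty pays out 7.8 × 195 = 1521.00 in total (split across the unequal shares, but the aggregate is all that matters for the group sum).
The 5 free-riders keep 39 each, adding 195. Group total = 195 + 1521.00 = 1716.00.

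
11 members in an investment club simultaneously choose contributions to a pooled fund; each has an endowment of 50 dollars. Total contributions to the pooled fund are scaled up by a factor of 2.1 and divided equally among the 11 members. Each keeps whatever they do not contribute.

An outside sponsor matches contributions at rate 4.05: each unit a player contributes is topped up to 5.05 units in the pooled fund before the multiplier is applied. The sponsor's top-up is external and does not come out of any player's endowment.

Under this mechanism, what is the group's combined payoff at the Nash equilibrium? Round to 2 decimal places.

550.00 dollars

The effective private return is 2.1 × 5.05 / 11 = 0.9641, which is still under 1, so the mechanism doesn't change anyone's dominant strategy: zero contribution.
Everyone keeps their endowment and the group total is 11 × 50 = 550.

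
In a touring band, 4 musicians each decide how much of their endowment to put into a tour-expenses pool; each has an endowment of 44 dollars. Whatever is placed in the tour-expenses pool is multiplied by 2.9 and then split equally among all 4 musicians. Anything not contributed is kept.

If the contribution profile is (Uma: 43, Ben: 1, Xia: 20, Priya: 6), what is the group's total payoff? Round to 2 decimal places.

309.00 dollars

Total contributed: 43 + 1 + 20 + 6 = 70; total kept: 4 × 44 − 70 = 106.
The tour-expenses pool pays out 2.9 × 70 = 203.00 in aggregate.
Group total = 106 + 203.00 = 309.00.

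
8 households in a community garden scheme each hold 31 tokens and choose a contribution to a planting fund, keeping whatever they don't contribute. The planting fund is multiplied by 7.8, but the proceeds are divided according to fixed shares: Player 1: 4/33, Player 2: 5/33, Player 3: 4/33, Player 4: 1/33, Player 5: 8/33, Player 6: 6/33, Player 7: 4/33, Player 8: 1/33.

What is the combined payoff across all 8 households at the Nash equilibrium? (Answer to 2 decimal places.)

Each unit j contributes comes back to j as 7.8 × (j's share), so j prefers to contribute only if that share exceeds 1/7.8 = 0.1282; otherwise keeping the unit dominates.
Player 2, Player 5 and Player 6 are above the threshold, contributing 31 each; the remaining 5 contribute 0. Total contributed: 93.
The planting fund pays out 7.8 × 93 = 725.40 in total (split across the unequal shares, but the aggregate is all that matters for the group sum).
The 5 free-riders keep 31 each, adding 155. Group total = 155 + 725.40 = 880.40.

880.40 tokens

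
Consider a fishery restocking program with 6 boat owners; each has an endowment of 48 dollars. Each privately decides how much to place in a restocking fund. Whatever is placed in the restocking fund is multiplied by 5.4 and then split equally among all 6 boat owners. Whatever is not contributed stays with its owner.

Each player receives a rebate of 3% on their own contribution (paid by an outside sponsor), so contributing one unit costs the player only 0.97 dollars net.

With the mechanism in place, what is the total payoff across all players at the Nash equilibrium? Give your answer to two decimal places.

288.00 dollars

Even with the mechanism, each unit contributed returns only (5.4/6) / 0.97 = 0.9278 per unit of net cost, so contributing nothing is still dominant.
Everyone keeps their endowment and the group total is 6 × 48 = 288.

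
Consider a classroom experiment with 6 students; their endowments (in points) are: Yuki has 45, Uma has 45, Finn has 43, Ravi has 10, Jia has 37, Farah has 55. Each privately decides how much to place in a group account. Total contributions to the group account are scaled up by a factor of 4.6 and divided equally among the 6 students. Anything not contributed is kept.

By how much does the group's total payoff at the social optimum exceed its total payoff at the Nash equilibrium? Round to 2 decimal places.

846.00 points

The private return per contributed unit is 4.6/6 = 0.7667 < 1 for every player regardless of endowment, so the Nash equilibrium is zero contribution and the group total is Σ E_j = 45 + 45 + 43 + 10 + 37 + 55 = 235.
Each contributed unit returns 4.600 to the group, so the social optimum is full contribution by everyone: group total = 4.600 × 235 = 1081.00.
Efficiency loss = (4.600 − 1) × 235 = 846.00.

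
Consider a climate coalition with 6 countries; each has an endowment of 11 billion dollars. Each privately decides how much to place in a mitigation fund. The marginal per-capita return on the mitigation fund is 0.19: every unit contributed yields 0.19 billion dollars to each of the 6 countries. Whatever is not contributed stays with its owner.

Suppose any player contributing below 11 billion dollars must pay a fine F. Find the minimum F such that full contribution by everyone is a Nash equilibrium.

Given the others contribute fully, the best deviation is to contribute 0 (any partial contribution still incurs the fine and gives up units whose private return 0.19 is below 1).
Deviating from 11 to 0 saves 11 billion dollars but forfeits the deviator's share of the drop in the mitigation fund: 0.19 × 11 = 2.09.
So the deviation gain is 11 − 2.09 = 8.91, and the fine must be at least 8.91 billion dollars to wipe it out.

8.91 billion dollars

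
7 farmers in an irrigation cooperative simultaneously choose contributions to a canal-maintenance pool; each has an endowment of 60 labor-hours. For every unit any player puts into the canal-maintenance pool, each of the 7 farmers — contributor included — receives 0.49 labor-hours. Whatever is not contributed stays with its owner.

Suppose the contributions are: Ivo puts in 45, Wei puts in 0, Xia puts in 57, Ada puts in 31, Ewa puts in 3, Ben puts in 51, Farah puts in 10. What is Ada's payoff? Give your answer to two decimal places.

Total contributed: 45 + 0 + 57 + 31 + 3 + 51 + 10 = 197.
Each receives 0.49 × 197 = 96.53 from the canal-maintenance pool.
Ada keeps 60 − 31 = 29, so Ada's payoff is 29 + 96.53 = 125.53.

125.53 labor-hours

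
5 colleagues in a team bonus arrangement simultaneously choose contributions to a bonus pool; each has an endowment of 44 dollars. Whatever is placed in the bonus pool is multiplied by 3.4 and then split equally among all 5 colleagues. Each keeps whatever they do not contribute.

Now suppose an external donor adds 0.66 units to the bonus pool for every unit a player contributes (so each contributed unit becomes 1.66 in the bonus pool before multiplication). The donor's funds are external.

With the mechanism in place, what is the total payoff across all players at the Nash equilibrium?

1241.68 dollars

With the mechanism, a contributed unit returns 3.4 × 1.66 / 5 = 1.1288 per unit of net cost to the contributor — now above 1 — so contributing fully is weakly dominant for every player.
So the Nash equilibrium is full contribution by all 5; the group earns 3.4 × 1.66 × 220 = 1241.68.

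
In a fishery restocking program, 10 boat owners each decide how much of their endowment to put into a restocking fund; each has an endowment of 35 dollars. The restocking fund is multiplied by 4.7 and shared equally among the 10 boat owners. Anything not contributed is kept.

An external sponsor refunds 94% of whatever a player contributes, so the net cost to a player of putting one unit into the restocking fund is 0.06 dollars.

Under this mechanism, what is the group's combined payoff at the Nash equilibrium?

1974.00 dollars

The effective private return per unit is now (4.7/10) / 0.06 = 7.8333 > 1, so every player's dominant strategy flips to full contribution.
So the Nash equilibrium is full contribution by all 10; the group earns 10 × (35 × 0.94 + 4.7 × 35) = 1974.00.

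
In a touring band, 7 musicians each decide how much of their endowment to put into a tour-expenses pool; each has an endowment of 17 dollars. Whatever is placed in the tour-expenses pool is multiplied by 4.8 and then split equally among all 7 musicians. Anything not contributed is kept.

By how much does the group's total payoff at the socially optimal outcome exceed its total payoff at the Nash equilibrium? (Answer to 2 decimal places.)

452.20 dollars

Each contributed unit returns 4.8/7 = 0.6857 to its contributor — below 1 — so contributing 0 is dominant for every player. At the Nash equilibrium everyone keeps their 17, and the group total is 7 × 17 = 119.
Each contributed unit returns 4.800 to the group as a whole (0.6857 to each of 7 players), which exceeds 1, so the social optimum is full contribution: group total = 4.800 × 119 = 571.20.
Efficiency loss = 571.20 − 119 = 452.20.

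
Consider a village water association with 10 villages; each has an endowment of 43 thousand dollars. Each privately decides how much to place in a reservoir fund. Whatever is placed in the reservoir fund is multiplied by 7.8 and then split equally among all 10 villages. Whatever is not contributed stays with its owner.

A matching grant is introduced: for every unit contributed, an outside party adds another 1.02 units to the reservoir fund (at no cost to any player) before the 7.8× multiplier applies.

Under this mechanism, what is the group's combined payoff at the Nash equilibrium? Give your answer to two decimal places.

6775.08 thousand dollars

Under the mechanism each unit contributed yields 7.8 × 2.02 / 10 = 1.5756 back to its contributor per unit of net cost, which exceeds 1, making full contribution the dominant choice for everyone.
At the Nash equilibrium everyone contributes 43. Group total payoff = 7.8 × 2.02 × 430 = 6775.08.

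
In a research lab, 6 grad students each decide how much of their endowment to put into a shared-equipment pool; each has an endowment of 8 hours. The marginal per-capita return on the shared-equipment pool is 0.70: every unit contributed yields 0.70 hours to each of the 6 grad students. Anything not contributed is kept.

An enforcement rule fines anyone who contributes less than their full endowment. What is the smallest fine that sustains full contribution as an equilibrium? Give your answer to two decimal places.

2.40 hours

Given the others contribute fully, the best deviation is to contribute 0 (any partial contribution still incurs the fine and gives up units whose private return 0.70 is below 1).
Deviating from 8 to 0 saves 8 hours but forfeits the deviator's share of the drop in the shared-equipment pool: 0.70 × 8 = 5.60.
So the deviation gain is 8 − 5.60 = 2.40, and the fine must be at least 2.40 hours to wipe it out.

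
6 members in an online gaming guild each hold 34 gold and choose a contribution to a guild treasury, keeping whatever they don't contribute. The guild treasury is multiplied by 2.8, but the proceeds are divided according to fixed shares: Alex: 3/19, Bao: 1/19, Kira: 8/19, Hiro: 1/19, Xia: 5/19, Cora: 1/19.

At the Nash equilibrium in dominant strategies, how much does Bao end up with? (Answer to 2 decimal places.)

39.01 gold

Each unit j contributes comes back to j as 2.8 × (j's share), so j prefers to contribute only if that share exceeds 1/2.8 = 0.3571; otherwise keeping the unit dominates.
Kira alone (share 8/19) is above the threshold, contributing 34; the remaining 5 contribute 0. Total contributed: 34.
Bao keeps 34 and receives 2.8 × 34 × 1/19 = 5.01 from the guild treasury, for a payoff of 39.01.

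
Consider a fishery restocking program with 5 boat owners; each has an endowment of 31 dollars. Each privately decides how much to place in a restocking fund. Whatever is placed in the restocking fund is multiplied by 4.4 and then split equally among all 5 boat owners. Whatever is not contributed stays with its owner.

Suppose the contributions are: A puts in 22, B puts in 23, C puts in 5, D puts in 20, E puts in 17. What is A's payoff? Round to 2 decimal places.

85.56 dollars

Total contributed: 22 + 23 + 5 + 20 + 17 = 87.
Each receives 4.4 × 87 / 5 = 76.56 from the restocking fund.
A keeps 31 − 22 = 9, so A's payoff is 9 + 76.56 = 85.56.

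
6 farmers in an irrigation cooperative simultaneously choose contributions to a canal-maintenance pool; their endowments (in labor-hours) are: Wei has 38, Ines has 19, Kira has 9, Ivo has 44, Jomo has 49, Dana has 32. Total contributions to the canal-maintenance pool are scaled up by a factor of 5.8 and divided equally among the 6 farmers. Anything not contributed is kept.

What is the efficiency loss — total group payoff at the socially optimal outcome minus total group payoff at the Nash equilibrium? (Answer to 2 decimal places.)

The private return per contributed unit is 5.8/6 = 0.9667 < 1 for every player regardless of endowment, so the Nash equilibrium is zero contribution and the group total is Σ E_j = 38 + 19 + 9 + 44 + 49 + 32 = 191.
Each contributed unit returns 5.800 to the group, so the social optimum is full contribution by everyone: group total = 5.800 × 191 = 1107.80.
Efficiency loss = (5.800 − 1) × 191 = 916.80.

916.80 labor-hours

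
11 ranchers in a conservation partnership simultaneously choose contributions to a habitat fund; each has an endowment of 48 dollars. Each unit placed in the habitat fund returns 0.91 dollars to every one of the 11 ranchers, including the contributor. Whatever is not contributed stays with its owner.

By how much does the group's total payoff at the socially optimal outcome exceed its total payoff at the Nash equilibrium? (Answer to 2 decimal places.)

The private return per contributed unit is 0.91 < 1, so contributing 0 is dominant for every player. At the Nash equilibrium everyone keeps their 48, and the group total is 11 × 48 = 528.
Each contributed unit returns 10.010 to the group as a whole (0.91 to each of 11 players), which exceeds 1, so the social optimum is full contribution: group total = 10.010 × 528 = 5285.28.
Efficiency loss = 5285.28 − 528 = 4757.28.

4757.28 dollars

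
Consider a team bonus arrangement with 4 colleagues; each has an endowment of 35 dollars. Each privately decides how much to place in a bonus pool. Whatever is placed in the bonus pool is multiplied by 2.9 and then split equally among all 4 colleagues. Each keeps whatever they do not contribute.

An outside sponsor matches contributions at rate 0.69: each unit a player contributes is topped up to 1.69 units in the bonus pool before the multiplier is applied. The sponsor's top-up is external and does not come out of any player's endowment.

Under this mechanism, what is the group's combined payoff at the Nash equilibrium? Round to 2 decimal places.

686.14 dollars

Under the mechanism each unit contributed yields 2.9 × 1.69 / 4 = 1.2253 back to its contributor per unit of net cost, which exceeds 1, making full contribution the dominant choice for everyone.
At the Nash equilibrium everyone contributes 35. Group total payoff = 2.9 × 1.69 × 140 = 686.14.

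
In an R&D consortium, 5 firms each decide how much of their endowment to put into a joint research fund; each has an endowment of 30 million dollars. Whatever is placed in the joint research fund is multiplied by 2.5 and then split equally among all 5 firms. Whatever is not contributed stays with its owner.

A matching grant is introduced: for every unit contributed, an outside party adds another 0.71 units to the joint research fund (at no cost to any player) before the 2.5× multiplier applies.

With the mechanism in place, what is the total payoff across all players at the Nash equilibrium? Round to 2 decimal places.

Even with the mechanism, each unit contributed returns only 2.5 × 1.71 / 5 = 0.8550 per unit of net cost, so contributing nothing is still dominant.
Everyone keeps their endowment and the group total is 5 × 30 = 150.

150.00 million dollars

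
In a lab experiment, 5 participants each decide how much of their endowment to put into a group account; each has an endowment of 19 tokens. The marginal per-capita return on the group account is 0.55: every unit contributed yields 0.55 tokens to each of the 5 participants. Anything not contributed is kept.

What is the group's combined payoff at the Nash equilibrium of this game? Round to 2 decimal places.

The private return per contributed unit is 0.55 < 1, so contributing 0 is dominant for every player. At the Nash equilibrium everyone keeps their 19, and the group total is 5 × 19 = 95.

95.00 tokens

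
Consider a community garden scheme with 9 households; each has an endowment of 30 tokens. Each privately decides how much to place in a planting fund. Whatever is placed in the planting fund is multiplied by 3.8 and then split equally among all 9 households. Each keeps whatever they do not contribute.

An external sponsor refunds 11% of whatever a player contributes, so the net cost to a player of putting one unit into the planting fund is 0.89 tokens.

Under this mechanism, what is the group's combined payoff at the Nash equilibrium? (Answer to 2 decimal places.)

Even with the mechanism, each unit contributed returns only (3.8/9) / 0.89 = 0.4744 per unit of net cost, so contributing nothing is still dominant.
At the Nash equilibrium no one contributes; group total payoff = 9 × 30 = 270.

270.00 tokens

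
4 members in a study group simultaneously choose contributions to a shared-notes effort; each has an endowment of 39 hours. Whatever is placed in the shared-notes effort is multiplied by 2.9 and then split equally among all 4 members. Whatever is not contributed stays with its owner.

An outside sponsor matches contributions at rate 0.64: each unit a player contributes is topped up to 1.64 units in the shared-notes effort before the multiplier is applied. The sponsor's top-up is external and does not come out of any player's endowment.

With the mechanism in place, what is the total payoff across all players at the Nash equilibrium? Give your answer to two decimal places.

With the mechanism, a contributed unit returns 2.9 × 1.64 / 4 = 1.1890 per unit of net cost to the contributor — now above 1 — so contributing fully is weakly dominant for every player.
So the Nash equilibrium is full contribution by all 4; the group earns 2.9 × 1.64 × 156 = 741.94.

741.94 hours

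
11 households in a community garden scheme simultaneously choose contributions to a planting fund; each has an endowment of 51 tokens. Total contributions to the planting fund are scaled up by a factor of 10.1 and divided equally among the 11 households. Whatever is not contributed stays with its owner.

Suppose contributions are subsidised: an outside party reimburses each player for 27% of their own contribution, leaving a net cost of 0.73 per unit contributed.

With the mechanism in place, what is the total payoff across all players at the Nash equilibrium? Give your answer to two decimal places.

Under the mechanism each unit contributed yields (10.1/11) / 0.73 = 1.2578 back to its contributor per unit of net cost, which exceeds 1, making full contribution the dominant choice for everyone.
So the Nash equilibrium is full contribution by all 11; the group earns 11 × (51 × 0.27 + 10.1 × 51) = 5817.57.

5817.57 tokens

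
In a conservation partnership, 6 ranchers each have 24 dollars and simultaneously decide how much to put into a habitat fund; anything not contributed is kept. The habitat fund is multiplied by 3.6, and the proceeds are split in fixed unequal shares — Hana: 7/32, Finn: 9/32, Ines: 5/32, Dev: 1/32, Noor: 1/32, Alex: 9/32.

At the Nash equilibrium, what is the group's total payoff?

For player j, contributing a unit is worthwhile iff 3.6 × (j's share) ≥ 1, i.e. iff j's share is at least 0.2778.
Finn and Alex clear that bar, contributing 24 each; the remaining 4 contribute 0. Total contributed: 48.
The habitat fund pays out 3.6 × 48 = 172.80 in total (split across the unequal shares, but the aggregate is all that matters for the group sum).
The 4 free-riders keep 24 each, adding 96. Group total = 96 + 172.80 = 268.80.

268.80 dollars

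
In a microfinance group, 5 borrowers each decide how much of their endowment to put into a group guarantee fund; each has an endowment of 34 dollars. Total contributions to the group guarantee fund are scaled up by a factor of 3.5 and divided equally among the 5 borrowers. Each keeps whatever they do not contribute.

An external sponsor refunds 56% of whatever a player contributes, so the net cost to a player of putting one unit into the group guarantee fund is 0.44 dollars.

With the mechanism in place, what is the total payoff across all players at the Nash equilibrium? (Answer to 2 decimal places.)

690.20 dollars

The effective private return per unit is now (3.5/5) / 0.44 = 1.5909 > 1, so every player's dominant strategy flips to full contribution.
So the Nash equilibrium is full contribution by all 5; the group earns 5 × (34 × 0.56 + 3.5 × 34) = 690.20.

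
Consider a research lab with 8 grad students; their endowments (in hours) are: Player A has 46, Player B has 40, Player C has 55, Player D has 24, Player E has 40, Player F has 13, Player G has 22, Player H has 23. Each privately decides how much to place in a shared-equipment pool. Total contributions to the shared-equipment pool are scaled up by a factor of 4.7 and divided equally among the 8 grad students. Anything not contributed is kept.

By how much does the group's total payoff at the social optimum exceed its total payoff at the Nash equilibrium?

973.10 hours

The private return per contributed unit is 4.7/8 = 0.5875 < 1 for every player regardless of endowment, so the Nash equilibrium is zero contribution and the group total is Σ E_j = 46 + 40 + 55 + 24 + 40 + 13 + 22 + 23 = 263.
Each contributed unit returns 4.700 to the group, so the social optimum is full contribution by everyone: group total = 4.700 × 263 = 1236.10.
Efficiency loss = (4.700 − 1) × 263 = 973.10.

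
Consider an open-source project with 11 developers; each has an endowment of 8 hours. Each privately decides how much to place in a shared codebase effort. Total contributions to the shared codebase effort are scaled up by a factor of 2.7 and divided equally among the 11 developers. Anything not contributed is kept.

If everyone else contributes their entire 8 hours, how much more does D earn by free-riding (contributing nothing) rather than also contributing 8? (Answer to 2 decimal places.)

Switching from a contribution of 8 to 0 lets D keep an extra 8 hours, but lowers the shared codebase effort by 8, which costs D their own share of that drop: 2.7/11 × 8 = 1.96.
Net gain = 8 − 1.96 = 6.04. The private return per contributed unit (0.2455) is below 1, so free-riding is indeed the best response regardless of what the others do.

6.04 hours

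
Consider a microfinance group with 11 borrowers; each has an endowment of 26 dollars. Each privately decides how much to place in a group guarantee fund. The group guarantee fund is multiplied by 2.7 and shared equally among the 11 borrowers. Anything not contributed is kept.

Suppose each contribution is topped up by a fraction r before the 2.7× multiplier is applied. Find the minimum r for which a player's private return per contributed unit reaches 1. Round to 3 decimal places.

With matching at rate r, one contributed unit becomes (1 + r) in the group guarantee fund and returns 2.7 × (1 + r) / 11 to the contributor.
Setting this equal to 1: 1 + r = 11/2.7 = 4.0741.
So the minimum matching rate is r = 4.0741 − 1 = 3.074.

3.074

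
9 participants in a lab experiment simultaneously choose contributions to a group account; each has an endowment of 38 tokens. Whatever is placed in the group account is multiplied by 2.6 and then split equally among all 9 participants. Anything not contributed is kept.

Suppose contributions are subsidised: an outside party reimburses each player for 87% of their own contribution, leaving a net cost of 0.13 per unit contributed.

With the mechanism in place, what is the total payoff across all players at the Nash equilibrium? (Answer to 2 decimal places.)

1186.74 tokens

With the mechanism, a contributed unit returns (2.6/9) / 0.13 = 2.2222 per unit of net cost to the contributor — now above 1 — so contributing fully is weakly dominant for every player.
At the Nash equilibrium everyone contributes 38. Group total payoff = 9 × (38 × 0.87 + 2.6 × 38) = 1186.74.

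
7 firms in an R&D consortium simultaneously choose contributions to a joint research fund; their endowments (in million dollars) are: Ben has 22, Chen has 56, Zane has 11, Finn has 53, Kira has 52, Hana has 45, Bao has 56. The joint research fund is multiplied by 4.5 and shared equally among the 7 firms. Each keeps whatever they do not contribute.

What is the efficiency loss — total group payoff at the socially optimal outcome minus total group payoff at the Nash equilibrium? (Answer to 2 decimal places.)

The private return per contributed unit is 4.5/7 = 0.6429 < 1 for every player regardless of endowment, so the Nash equilibrium is zero contribution and the group total is Σ E_j = 22 + 56 + 11 + 53 + 52 + 45 + 56 = 295.
Each contributed unit returns 4.500 to the group, so the social optimum is full contribution by everyone: group total = 4.500 × 295 = 1327.50.
Efficiency loss = (4.500 − 1) × 295 = 1032.50.

1032.50 million dollars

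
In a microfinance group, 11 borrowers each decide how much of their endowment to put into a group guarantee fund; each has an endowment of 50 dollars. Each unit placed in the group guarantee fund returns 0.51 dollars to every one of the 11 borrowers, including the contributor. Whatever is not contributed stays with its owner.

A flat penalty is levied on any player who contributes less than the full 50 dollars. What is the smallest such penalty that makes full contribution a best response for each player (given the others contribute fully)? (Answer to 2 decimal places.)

Given the others contribute fully, the best deviation is to contribute 0 (any partial contribution still incurs the fine and gives up units whose private return 0.51 is below 1).
Deviating from 50 to 0 saves 50 dollars but forfeits the deviator's share of the drop in the group guarantee fund: 0.51 × 50 = 25.50.
So the deviation gain is 50 − 25.50 = 24.50, and the fine must be at least 24.50 dollars to wipe it out.

24.50 dollars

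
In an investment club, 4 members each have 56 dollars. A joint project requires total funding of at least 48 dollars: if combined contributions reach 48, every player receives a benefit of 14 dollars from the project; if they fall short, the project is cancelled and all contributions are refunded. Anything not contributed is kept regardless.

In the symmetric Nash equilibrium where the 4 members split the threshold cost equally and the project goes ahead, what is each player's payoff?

Equal share of the threshold: 48/4 = 12.
At this profile no one gains by cutting their contribution: any cut drops the total below 48, the project is cancelled, contributions are refunded, and the deviator ends with 56, which is less than 56 − 12 + 14 = 58. Contributing more than 12 just wastes the excess. So contributing exactly 12 is a best response.
Each player's payoff: 56 − 12 + 14 = 58.

58 dollars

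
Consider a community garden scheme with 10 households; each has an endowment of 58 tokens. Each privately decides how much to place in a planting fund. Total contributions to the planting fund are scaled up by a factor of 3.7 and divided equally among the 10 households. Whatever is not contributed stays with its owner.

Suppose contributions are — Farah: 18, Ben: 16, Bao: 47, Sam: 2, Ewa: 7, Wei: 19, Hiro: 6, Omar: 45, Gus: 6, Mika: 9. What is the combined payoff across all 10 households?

Total contributed: 18 + 16 + 47 + 2 + 7 + 19 + 6 + 45 + 6 + 9 = 175; total kept: 10 × 58 − 175 = 405.
The planting fund pays out 3.7 × 175 = 647.50 in aggregate.
Group total = 405 + 647.50 = 1052.50.

1052.50 tokens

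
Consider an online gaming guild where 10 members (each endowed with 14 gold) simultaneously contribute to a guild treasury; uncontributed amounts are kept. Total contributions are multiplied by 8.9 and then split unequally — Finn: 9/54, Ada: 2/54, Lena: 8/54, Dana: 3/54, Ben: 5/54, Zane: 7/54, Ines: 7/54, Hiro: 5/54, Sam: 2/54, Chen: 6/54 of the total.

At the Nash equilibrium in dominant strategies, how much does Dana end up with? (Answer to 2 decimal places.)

Player j's private return per contributed unit is 8.9 × (j's share). Contributing is weakly dominant for j when that share is at least 1/8.9 = 0.1124, and contributing 0 is dominant otherwise.
The shares above 0.1124 belong to Finn, Lena, Zane and Ines, contributing 14 each; the remaining 6 contribute 0. Total contributed: 56.
Dana keeps 14 and receives 8.9 × 56 × 3/54 = 27.69 from the guild treasury, for a payoff of 41.69.

41.69 gold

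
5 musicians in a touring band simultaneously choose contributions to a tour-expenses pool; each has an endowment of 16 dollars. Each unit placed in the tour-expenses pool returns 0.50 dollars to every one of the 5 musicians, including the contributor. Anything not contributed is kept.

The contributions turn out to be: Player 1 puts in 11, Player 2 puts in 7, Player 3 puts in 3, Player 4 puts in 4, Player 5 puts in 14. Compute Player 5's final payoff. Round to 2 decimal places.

Total contributed: 11 + 7 + 3 + 4 + 14 = 39.
Each receives 0.50 × 39 = 19.50 from the tour-expenses pool.
Player 5 keeps 16 − 14 = 2, so Player 5's payoff is 2 + 19.50 = 21.50.

21.50 dollars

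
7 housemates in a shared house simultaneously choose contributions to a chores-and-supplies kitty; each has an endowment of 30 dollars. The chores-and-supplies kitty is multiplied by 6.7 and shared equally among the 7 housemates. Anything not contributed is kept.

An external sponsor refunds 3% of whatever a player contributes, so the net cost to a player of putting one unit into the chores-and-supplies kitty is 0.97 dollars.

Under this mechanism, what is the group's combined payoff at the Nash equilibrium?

210.00 dollars

Even with the mechanism, each unit contributed returns only (6.7/7) / 0.97 = 0.9867 per unit of net cost, so contributing nothing is still dominant.
At the Nash equilibrium no one contributes; group total payoff = 7 × 30 = 210.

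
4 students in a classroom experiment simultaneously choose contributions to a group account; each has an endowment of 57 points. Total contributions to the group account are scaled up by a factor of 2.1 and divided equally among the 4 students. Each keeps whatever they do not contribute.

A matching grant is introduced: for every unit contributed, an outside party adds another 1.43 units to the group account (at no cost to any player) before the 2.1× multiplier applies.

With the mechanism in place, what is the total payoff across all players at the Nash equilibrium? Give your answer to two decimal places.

Under the mechanism each unit contributed yields 2.1 × 2.43 / 4 = 1.2758 back to its contributor per unit of net cost, which exceeds 1, making full contribution the dominant choice for everyone.
At the Nash equilibrium everyone contributes 57. Group total payoff = 2.1 × 2.43 × 228 = 1163.48.

1163.48 points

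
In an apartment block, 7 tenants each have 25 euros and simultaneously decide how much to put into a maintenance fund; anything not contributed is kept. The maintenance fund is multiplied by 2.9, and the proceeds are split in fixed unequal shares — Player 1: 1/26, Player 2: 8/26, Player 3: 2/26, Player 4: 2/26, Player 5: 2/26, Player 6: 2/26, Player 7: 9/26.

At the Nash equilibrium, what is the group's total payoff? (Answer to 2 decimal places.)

222.50 euros

A player with share s gets back 2.9·s per unit contributed, so full contribution is dominant for anyone with s > 1/2.9 = 0.3448 and zero contribution is dominant for anyone below.
The only share above 0.3448 is Player 7's 9/26, contributing 25; the remaining 6 contribute 0. Total contributed: 25.
The maintenance fund pays out 2.9 × 25 = 72.50 in total (split across the unequal shares, but the aggregate is all that matters for the group sum).
The 6 free-riders keep 25 each, adding 150. Group total = 150 + 72.50 = 222.50.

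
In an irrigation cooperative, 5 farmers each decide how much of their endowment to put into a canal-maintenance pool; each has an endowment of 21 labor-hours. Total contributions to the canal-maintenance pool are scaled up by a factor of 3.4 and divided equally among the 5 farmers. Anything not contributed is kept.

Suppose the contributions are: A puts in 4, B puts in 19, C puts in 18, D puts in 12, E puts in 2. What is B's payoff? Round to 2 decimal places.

39.40 labor-hours

Total contributed: 4 + 19 + 18 + 12 + 2 = 55.
Each receives 3.4 × 55 / 5 = 37.40 from the canal-maintenance pool.
B keeps 21 − 19 = 2, so B's payoff is 2 + 37.40 = 39.40.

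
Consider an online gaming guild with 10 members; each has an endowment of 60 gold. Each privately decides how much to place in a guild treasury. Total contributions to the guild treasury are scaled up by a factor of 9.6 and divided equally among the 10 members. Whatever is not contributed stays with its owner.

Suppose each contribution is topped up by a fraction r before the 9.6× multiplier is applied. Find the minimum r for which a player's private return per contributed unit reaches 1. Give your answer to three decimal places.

0.042

With matching at rate r, one contributed unit becomes (1 + r) in the guild treasury and returns 9.6 × (1 + r) / 10 to the contributor.
Setting this equal to 1: 1 + r = 10/9.6 = 1.0417.
So the minimum matching rate is r = 1.0417 − 1 = 0.042.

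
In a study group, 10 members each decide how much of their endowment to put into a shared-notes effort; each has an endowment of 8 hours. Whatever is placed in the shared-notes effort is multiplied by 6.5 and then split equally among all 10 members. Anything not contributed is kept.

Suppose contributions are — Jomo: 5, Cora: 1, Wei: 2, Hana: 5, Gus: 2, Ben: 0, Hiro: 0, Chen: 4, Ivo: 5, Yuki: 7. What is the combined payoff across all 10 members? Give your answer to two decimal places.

250.50 hours

Total contributed: 5 + 1 + 2 + 5 + 2 + 0 + 0 + 4 + 5 + 7 = 31; total kept: 10 × 8 − 31 = 49.
The shared-notes effort pays out 6.5 × 31 = 201.50 in aggregate.
Group total = 49 + 201.50 = 250.50.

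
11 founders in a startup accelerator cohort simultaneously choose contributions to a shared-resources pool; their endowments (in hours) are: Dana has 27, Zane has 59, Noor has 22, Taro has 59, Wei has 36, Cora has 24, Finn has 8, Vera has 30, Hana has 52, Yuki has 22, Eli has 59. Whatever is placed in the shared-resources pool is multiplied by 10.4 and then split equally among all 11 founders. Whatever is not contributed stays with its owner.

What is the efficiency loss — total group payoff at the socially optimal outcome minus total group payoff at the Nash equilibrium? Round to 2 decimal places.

3741.20 hours

The private return per contributed unit is 10.4/11 = 0.9455 < 1 for every player regardless of endowment, so the Nash equilibrium is zero contribution and the group total is Σ E_j = 27 + 59 + 22 + 59 + 36 + 24 + 8 + 30 + 52 + 22 + 59 = 398.
Each contributed unit returns 10.400 to the group, so the social optimum is full contribution by everyone: group total = 10.400 × 398 = 4139.20.
Efficiency loss = (10.400 − 1) × 398 = 3741.20.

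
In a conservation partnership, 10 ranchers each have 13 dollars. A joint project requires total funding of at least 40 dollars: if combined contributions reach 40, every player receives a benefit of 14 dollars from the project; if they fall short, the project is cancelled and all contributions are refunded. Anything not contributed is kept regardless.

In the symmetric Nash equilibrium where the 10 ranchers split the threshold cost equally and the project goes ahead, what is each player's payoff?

23 dollars

Equal share of the threshold: 40/10 = 4.
At this profile no one gains by cutting their contribution: any cut drops the total below 40, the project is cancelled, contributions are refunded, and the deviator ends with 13, which is less than 13 − 4 + 14 = 23. Contributing more than 4 just wastes the excess. So contributing exactly 4 is a best response.
Each player's payoff: 13 − 4 + 14 = 23.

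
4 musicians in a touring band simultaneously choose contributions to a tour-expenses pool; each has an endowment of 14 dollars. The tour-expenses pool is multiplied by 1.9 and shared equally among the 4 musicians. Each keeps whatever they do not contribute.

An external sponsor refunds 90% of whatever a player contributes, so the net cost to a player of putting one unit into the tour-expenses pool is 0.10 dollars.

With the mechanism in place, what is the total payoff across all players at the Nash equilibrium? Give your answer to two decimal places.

The effective private return per unit is now (1.9/4) / 0.10 = 4.7500 > 1, so every player's dominant strategy flips to full contribution.
At the Nash equilibrium everyone contributes 14. Group total payoff = 4 × (14 × 0.90 + 1.9 × 14) = 156.80.

156.80 dollars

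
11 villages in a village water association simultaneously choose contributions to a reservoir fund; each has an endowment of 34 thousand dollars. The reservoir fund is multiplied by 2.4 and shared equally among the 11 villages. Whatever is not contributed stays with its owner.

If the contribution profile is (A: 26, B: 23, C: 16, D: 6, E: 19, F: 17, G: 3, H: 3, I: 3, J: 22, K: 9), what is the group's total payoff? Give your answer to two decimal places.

579.80 thousand dollars

Total contributed: 26 + 23 + 16 + 6 + 19 + 17 + 3 + 3 + 3 + 22 + 9 = 147; total kept: 11 × 34 − 147 = 227.
The reservoir fund pays out 2.4 × 147 = 352.80 in aggregate.
Group total = 227 + 352.80 = 579.80.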